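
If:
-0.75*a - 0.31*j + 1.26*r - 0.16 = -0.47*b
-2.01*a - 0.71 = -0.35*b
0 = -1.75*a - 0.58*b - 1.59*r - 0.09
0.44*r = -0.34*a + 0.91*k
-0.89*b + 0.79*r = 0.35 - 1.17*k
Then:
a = -0.36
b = -0.03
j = 1.73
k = 0.04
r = 0.35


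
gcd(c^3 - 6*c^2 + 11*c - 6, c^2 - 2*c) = c - 2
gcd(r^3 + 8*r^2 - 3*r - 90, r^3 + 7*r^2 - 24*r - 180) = r + 6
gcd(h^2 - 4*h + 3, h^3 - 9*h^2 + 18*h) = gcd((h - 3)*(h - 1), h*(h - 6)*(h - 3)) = h - 3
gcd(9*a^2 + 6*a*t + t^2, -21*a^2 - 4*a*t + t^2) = 3*a + t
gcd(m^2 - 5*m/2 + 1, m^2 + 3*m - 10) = m - 2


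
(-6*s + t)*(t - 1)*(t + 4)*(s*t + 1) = -6*s^2*t^3 - 18*s^2*t^2 + 24*s^2*t + s*t^4 + 3*s*t^3 - 10*s*t^2 - 18*s*t + 24*s + t^3 + 3*t^2 - 4*t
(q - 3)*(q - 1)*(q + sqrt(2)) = q^3 - 4*q^2 + sqrt(2)*q^2 - 4*sqrt(2)*q + 3*q + 3*sqrt(2)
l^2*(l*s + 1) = l^3*s + l^2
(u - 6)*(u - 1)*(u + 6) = u^3 - u^2 - 36*u + 36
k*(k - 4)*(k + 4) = k^3 - 16*k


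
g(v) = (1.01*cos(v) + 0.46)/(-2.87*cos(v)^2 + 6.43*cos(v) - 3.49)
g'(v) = (-5.74*sin(v)*cos(v) + 6.43*sin(v))*(1.01*cos(v) + 0.46)/(-2.87*cos(v)^2 + 6.43*cos(v) - 3.49)^2 - 1.01*sin(v)/(-2.87*cos(v)^2 + 6.43*cos(v) - 3.49) = (-2.8987*cos(v)^2 - 2.6404*cos(v) + 6.4827)*sin(v)/(8.2369*cos(v)^4 - 36.9082*cos(v)^3 + 61.3775*cos(v)^2 - 44.8814*cos(v) + 12.1801)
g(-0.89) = -1.89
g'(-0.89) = -8.49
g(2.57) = 0.04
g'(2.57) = 0.03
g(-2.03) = -0.00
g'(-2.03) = -0.13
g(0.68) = -5.52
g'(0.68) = 33.11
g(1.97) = -0.01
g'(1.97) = 0.16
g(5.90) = 287.06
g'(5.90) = -24324.07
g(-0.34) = 66.94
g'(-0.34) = -1061.94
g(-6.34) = 21.32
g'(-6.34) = -11.46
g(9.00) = 0.04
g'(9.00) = 0.02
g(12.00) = -12.18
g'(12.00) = -101.30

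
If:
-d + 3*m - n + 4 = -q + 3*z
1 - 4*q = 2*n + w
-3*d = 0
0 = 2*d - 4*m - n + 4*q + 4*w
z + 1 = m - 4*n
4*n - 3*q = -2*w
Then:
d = 0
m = 931/484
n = -79/121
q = 2/11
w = 191/121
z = 1711/484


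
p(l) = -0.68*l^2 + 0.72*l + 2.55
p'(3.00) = -3.36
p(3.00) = -1.41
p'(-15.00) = 21.12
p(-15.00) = -161.25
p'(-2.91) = 4.68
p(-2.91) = -5.30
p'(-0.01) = 0.73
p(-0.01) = 2.54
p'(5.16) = -6.30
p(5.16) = -11.84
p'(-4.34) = 6.62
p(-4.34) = -13.38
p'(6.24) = -7.77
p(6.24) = -19.43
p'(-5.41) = 8.08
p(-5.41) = -21.25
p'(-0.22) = 1.02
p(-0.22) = 2.36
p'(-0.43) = 1.30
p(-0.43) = 2.11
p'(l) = 0.72 - 1.36*l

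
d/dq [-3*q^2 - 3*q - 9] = -6*q - 3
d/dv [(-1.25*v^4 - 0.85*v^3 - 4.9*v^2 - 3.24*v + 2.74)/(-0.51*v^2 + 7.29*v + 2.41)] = (1.275*v^5 - 26.904*v^4 - 24.443*v^3 - 43.5189*v^2 - 20.8232*v - 27.783)/(0.2601*v^4 - 7.4358*v^3 + 50.6859*v^2 + 35.1378*v + 5.8081)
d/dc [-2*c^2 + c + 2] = 1 - 4*c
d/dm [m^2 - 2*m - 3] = 2*m - 2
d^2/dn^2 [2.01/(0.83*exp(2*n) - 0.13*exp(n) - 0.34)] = ((0.2613 - 6.6732*exp(n))*(-0.83*exp(2*n) + 0.13*exp(n) + 0.34) - 2.01*(1.66*exp(n) - 0.13)*(3.32*exp(n) - 0.26)*exp(n))*exp(n)/(-0.83*exp(2*n) + 0.13*exp(n) + 0.34)^3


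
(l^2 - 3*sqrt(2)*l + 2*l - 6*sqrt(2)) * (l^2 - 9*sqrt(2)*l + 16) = l^4 - 12*sqrt(2)*l^3 + 2*l^3 - 24*sqrt(2)*l^2 + 70*l^2 - 48*sqrt(2)*l + 140*l - 96*sqrt(2)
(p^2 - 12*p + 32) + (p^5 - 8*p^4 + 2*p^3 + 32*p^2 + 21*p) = p^5 - 8*p^4 + 2*p^3 + 33*p^2 + 9*p + 32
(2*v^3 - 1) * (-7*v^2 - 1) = -14*v^5 - 2*v^3 + 7*v^2 + 1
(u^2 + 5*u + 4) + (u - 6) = u^2 + 6*u - 2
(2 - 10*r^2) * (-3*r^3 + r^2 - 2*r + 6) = 30*r^5 - 10*r^4 + 14*r^3 - 58*r^2 - 4*r + 12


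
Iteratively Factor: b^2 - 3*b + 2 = (b - 2)*(b - 1)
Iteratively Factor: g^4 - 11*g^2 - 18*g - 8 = (g + 1)*(g^3 - g^2 - 10*g - 8) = (g + 1)^2*(g^2 - 2*g - 8) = (g + 1)^2*(g + 2)*(g - 4)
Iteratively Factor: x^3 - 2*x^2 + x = (x - 1)*(x^2 - x) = x*(x - 1)*(x - 1)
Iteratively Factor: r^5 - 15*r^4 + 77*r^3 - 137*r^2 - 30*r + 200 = (r - 5)*(r^4 - 10*r^3 + 27*r^2 - 2*r - 40) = (r - 5)*(r + 1)*(r^3 - 11*r^2 + 38*r - 40) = (r - 5)*(r - 2)*(r + 1)*(r^2 - 9*r + 20) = (r - 5)*(r - 4)*(r - 2)*(r + 1)*(r - 5)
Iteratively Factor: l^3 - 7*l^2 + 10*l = (l - 2)*(l^2 - 5*l) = l*(l - 2)*(l - 5)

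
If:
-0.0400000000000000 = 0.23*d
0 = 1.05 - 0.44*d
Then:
No Solution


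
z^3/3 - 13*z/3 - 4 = (z/3 + 1)*(z - 4)*(z + 1)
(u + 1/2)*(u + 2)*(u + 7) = u^3 + 19*u^2/2 + 37*u/2 + 7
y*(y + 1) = y^2 + y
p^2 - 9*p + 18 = (p - 6)*(p - 3)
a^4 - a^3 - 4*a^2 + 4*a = a*(a - 2)*(a - 1)*(a + 2)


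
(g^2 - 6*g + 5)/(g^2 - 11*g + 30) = (g - 1)/(g - 6)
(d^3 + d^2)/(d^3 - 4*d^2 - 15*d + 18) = d^2*(d + 1)/(d^3 - 4*d^2 - 15*d + 18)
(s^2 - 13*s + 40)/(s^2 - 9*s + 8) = (s - 5)/(s - 1)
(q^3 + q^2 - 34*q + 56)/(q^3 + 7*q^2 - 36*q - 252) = (q^2 - 6*q + 8)/(q^2 - 36)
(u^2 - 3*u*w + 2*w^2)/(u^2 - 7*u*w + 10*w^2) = (u - w)/(u - 5*w)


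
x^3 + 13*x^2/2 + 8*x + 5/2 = (x + 1/2)*(x + 1)*(x + 5)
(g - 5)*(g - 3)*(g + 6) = g^3 - 2*g^2 - 33*g + 90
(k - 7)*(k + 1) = k^2 - 6*k - 7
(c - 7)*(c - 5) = c^2 - 12*c + 35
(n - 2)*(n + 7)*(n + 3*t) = n^3 + 3*n^2*t + 5*n^2 + 15*n*t - 14*n - 42*t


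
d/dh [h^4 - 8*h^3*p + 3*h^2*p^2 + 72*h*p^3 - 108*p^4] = 4*h^3 - 24*h^2*p + 6*h*p^2 + 72*p^3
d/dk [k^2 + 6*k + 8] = 2*k + 6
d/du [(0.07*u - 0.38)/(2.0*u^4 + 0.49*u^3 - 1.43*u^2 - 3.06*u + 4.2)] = (-0.42*u^4 + 2.9714*u^3 + 0.6587*u^2 - 1.0868*u - 0.8688)/(4.0*u^8 + 1.96*u^7 - 5.4799*u^6 - 13.6414*u^5 + 15.8461*u^4 + 12.8676*u^3 - 2.6484*u^2 - 25.704*u + 17.64)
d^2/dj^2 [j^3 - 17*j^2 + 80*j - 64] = 6*j - 34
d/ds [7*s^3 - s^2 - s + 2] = 21*s^2 - 2*s - 1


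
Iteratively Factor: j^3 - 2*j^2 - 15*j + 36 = (j - 3)*(j^2 + j - 12) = (j - 3)^2*(j + 4)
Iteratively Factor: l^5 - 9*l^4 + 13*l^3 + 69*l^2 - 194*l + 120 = (l - 2)*(l^4 - 7*l^3 - l^2 + 67*l - 60) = (l - 4)*(l - 2)*(l^3 - 3*l^2 - 13*l + 15) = (l - 4)*(l - 2)*(l - 1)*(l^2 - 2*l - 15) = (l - 5)*(l - 4)*(l - 2)*(l - 1)*(l + 3)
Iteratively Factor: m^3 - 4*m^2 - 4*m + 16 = (m - 2)*(m^2 - 2*m - 8) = (m - 2)*(m + 2)*(m - 4)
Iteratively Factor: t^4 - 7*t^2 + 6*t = (t + 3)*(t^3 - 3*t^2 + 2*t) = (t - 1)*(t + 3)*(t^2 - 2*t) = t*(t - 1)*(t + 3)*(t - 2)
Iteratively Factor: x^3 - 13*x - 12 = (x + 3)*(x^2 - 3*x - 4) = (x - 4)*(x + 3)*(x + 1)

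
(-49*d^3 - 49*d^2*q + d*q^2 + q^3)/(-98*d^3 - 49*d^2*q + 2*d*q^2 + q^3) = (d + q)/(2*d + q)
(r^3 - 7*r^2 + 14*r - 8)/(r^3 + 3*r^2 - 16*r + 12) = (r - 4)/(r + 6)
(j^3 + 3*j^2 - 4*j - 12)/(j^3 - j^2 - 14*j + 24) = (j^2 + 5*j + 6)/(j^2 + j - 12)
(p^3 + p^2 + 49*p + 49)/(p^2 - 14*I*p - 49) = (p^2 + p*(1 + 7*I) + 7*I)/(p - 7*I)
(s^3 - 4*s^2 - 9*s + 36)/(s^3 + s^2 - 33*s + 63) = (s^2 - s - 12)/(s^2 + 4*s - 21)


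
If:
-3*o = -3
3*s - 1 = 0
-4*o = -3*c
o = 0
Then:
No Solution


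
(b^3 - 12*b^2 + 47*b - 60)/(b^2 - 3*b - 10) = (b^2 - 7*b + 12)/(b + 2)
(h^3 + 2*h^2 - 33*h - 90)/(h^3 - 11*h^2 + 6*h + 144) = (h + 5)/(h - 8)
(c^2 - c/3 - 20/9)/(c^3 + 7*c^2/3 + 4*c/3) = (c - 5/3)/(c*(c + 1))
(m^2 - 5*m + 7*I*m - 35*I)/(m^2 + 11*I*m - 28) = (m - 5)/(m + 4*I)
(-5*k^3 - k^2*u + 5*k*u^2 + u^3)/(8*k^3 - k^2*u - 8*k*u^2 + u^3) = (5*k + u)/(-8*k + u)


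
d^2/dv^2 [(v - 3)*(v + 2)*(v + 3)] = 6*v + 4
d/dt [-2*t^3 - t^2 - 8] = 2*t*(-3*t - 1)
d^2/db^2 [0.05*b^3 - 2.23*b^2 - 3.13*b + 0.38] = 0.3*b - 4.46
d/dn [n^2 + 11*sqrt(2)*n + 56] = 2*n + 11*sqrt(2)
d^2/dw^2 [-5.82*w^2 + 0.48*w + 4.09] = -11.6400000000000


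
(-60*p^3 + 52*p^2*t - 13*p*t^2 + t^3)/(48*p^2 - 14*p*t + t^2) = (-10*p^2 + 7*p*t - t^2)/(8*p - t)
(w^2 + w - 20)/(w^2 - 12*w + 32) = (w + 5)/(w - 8)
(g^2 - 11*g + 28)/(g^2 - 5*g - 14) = (g - 4)/(g + 2)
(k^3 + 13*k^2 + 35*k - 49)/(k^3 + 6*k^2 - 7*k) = (k + 7)/k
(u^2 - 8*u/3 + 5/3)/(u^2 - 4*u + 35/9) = 3*(u - 1)/(3*u - 7)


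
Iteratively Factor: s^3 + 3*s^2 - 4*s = (s - 1)*(s^2 + 4*s) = s*(s - 1)*(s + 4)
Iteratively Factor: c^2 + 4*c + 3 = (c + 3)*(c + 1)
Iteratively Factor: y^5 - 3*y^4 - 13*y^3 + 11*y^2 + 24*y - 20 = (y + 2)*(y^4 - 5*y^3 - 3*y^2 + 17*y - 10) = (y - 1)*(y + 2)*(y^3 - 4*y^2 - 7*y + 10) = (y - 1)^2*(y + 2)*(y^2 - 3*y - 10) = (y - 1)^2*(y + 2)^2*(y - 5)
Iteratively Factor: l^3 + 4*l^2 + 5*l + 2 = (l + 1)*(l^2 + 3*l + 2) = (l + 1)^2*(l + 2)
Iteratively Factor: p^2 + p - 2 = (p + 2)*(p - 1)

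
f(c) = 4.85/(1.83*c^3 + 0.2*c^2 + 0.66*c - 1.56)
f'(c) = 4.85*(-5.49*c^2 - 0.4*c - 0.66)/(1.83*c^3 + 0.2*c^2 + 0.66*c - 1.56)^2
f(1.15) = 2.16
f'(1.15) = -8.05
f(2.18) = 0.25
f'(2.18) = -0.34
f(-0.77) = -1.74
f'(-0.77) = -2.26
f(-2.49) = -0.16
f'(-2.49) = -0.18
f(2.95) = 0.10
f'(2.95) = -0.10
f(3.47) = 0.06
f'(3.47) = -0.05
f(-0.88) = -1.50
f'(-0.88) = -2.12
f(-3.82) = -0.05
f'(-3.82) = -0.04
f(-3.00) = -0.09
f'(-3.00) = -0.09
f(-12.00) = -0.00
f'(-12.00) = -0.00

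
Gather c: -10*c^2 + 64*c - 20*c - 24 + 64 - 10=-10*c^2 + 44*c + 30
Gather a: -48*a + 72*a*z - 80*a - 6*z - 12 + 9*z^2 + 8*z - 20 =a*(72*z - 128) + 9*z^2 + 2*z - 32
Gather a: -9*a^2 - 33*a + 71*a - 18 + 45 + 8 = -9*a^2 + 38*a + 35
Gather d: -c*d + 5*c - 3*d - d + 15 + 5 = 5*c + d*(-c - 4) + 20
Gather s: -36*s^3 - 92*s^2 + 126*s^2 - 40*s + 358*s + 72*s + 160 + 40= -36*s^3 + 34*s^2 + 390*s + 200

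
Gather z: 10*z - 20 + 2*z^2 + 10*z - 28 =2*z^2 + 20*z - 48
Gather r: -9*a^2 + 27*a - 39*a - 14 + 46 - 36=-9*a^2 - 12*a - 4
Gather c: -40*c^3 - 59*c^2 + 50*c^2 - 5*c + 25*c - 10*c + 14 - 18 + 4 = -40*c^3 - 9*c^2 + 10*c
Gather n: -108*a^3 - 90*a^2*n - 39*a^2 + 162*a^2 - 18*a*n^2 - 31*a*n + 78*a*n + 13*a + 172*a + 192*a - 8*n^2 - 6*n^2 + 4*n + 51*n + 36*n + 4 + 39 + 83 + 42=-108*a^3 + 123*a^2 + 377*a + n^2*(-18*a - 14) + n*(-90*a^2 + 47*a + 91) + 168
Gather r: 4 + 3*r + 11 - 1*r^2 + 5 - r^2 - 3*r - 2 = 18 - 2*r^2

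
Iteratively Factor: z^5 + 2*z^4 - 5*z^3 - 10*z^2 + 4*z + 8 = (z + 1)*(z^4 + z^3 - 6*z^2 - 4*z + 8) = (z - 2)*(z + 1)*(z^3 + 3*z^2 - 4) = (z - 2)*(z - 1)*(z + 1)*(z^2 + 4*z + 4) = (z - 2)*(z - 1)*(z + 1)*(z + 2)*(z + 2)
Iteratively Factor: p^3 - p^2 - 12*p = (p - 4)*(p^2 + 3*p) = (p - 4)*(p + 3)*(p)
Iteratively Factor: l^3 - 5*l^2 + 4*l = (l - 4)*(l^2 - l) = l*(l - 4)*(l - 1)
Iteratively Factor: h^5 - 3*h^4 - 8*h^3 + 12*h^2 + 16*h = (h - 2)*(h^4 - h^3 - 10*h^2 - 8*h) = h*(h - 2)*(h^3 - h^2 - 10*h - 8) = h*(h - 4)*(h - 2)*(h^2 + 3*h + 2) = h*(h - 4)*(h - 2)*(h + 2)*(h + 1)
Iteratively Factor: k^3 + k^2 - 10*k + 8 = (k - 2)*(k^2 + 3*k - 4) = (k - 2)*(k - 1)*(k + 4)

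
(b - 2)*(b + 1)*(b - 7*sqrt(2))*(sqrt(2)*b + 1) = sqrt(2)*b^4 - 13*b^3 - sqrt(2)*b^3 - 9*sqrt(2)*b^2 + 13*b^2 + 7*sqrt(2)*b + 26*b + 14*sqrt(2)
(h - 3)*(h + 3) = h^2 - 9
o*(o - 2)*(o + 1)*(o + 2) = o^4 + o^3 - 4*o^2 - 4*o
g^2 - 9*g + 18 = (g - 6)*(g - 3)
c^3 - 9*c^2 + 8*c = c*(c - 8)*(c - 1)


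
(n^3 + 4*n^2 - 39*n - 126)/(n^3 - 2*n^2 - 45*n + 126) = (n + 3)/(n - 3)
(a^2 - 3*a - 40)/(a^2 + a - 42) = (a^2 - 3*a - 40)/(a^2 + a - 42)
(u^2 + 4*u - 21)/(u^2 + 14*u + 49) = (u - 3)/(u + 7)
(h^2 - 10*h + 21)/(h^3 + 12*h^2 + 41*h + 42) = (h^2 - 10*h + 21)/(h^3 + 12*h^2 + 41*h + 42)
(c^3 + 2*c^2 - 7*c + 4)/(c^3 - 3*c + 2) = (c + 4)/(c + 2)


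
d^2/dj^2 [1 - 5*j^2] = -10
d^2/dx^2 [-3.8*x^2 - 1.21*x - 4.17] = -7.60000000000000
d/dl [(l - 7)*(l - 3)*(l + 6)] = 3*l^2 - 8*l - 39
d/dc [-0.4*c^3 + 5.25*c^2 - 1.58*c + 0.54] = -1.2*c^2 + 10.5*c - 1.58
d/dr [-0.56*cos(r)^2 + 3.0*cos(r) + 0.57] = (1.12*cos(r) - 3.0)*sin(r)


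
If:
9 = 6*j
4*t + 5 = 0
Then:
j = 3/2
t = -5/4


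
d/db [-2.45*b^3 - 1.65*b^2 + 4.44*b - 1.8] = -7.35*b^2 - 3.3*b + 4.44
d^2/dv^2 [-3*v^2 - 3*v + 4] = -6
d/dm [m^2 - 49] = 2*m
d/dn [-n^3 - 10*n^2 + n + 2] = -3*n^2 - 20*n + 1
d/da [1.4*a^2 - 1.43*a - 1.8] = 2.8*a - 1.43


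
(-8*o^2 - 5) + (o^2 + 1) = -7*o^2 - 4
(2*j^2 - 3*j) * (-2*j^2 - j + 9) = -4*j^4 + 4*j^3 + 21*j^2 - 27*j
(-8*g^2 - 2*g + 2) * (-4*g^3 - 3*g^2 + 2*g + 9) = 32*g^5 + 32*g^4 - 18*g^3 - 82*g^2 - 14*g + 18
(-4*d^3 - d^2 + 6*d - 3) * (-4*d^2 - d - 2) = 16*d^5 + 8*d^4 - 15*d^3 + 8*d^2 - 9*d + 6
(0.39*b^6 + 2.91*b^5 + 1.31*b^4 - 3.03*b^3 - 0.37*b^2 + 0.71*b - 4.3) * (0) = 0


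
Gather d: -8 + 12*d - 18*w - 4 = 12*d - 18*w - 12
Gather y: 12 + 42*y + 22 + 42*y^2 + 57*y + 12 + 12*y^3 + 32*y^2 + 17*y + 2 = 12*y^3 + 74*y^2 + 116*y + 48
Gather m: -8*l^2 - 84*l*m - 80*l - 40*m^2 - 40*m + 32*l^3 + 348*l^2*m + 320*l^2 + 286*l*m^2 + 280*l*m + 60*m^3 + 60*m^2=32*l^3 + 312*l^2 - 80*l + 60*m^3 + m^2*(286*l + 20) + m*(348*l^2 + 196*l - 40)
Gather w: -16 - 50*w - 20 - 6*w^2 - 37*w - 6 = -6*w^2 - 87*w - 42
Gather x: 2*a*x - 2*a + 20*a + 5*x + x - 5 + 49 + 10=18*a + x*(2*a + 6) + 54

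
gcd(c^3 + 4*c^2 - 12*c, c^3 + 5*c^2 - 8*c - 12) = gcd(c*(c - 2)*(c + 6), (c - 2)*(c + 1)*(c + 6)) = c^2 + 4*c - 12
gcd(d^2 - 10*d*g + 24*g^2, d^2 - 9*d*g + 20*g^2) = d - 4*g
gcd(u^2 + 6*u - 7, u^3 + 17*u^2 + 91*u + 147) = u + 7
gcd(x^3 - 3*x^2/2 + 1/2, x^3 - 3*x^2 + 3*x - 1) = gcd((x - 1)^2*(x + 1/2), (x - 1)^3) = x^2 - 2*x + 1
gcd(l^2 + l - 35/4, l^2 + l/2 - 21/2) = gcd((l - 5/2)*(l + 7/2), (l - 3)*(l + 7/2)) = l + 7/2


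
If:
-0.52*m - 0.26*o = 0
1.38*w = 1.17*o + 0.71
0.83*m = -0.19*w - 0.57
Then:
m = -1.31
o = 2.63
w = 2.74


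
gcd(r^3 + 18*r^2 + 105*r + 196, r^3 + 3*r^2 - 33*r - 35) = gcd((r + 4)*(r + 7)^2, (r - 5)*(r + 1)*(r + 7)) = r + 7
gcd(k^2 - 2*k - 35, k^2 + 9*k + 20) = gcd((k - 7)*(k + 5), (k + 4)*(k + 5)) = k + 5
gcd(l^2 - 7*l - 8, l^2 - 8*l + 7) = 1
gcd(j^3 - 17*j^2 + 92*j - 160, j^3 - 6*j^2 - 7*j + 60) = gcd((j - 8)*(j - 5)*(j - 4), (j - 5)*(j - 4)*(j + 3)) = j^2 - 9*j + 20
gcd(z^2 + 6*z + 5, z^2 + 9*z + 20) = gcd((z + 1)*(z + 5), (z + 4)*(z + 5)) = z + 5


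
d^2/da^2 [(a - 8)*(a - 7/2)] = 2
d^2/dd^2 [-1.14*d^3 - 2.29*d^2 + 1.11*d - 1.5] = -6.84*d - 4.58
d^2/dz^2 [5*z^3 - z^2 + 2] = 30*z - 2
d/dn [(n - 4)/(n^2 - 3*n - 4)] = -1/(n^2 + 2*n + 1)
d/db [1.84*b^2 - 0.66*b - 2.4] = 3.68*b - 0.66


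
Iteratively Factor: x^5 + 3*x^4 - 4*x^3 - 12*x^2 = (x + 3)*(x^4 - 4*x^2) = x*(x + 3)*(x^3 - 4*x) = x^2*(x + 3)*(x^2 - 4) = x^2*(x + 2)*(x + 3)*(x - 2)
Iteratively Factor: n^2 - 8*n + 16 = (n - 4)*(n - 4)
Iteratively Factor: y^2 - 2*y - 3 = (y + 1)*(y - 3)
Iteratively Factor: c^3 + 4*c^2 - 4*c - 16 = (c - 2)*(c^2 + 6*c + 8) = (c - 2)*(c + 2)*(c + 4)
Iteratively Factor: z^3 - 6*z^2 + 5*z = (z - 5)*(z^2 - z) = (z - 5)*(z - 1)*(z)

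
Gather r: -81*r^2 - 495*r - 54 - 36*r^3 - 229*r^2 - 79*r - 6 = -36*r^3 - 310*r^2 - 574*r - 60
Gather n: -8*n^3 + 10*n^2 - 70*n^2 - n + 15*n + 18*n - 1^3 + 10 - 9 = -8*n^3 - 60*n^2 + 32*n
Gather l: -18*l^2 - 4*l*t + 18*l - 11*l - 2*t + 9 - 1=-18*l^2 + l*(7 - 4*t) - 2*t + 8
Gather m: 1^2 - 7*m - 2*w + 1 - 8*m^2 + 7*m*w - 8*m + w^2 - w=-8*m^2 + m*(7*w - 15) + w^2 - 3*w + 2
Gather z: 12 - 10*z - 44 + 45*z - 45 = 35*z - 77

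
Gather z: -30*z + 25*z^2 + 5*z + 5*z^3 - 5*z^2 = 5*z^3 + 20*z^2 - 25*z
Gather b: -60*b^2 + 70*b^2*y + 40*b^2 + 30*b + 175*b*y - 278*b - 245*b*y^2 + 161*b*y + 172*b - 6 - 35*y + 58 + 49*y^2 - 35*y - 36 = b^2*(70*y - 20) + b*(-245*y^2 + 336*y - 76) + 49*y^2 - 70*y + 16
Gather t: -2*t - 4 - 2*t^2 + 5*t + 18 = -2*t^2 + 3*t + 14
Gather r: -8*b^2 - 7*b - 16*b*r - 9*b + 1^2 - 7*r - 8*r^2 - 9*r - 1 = -8*b^2 - 16*b - 8*r^2 + r*(-16*b - 16)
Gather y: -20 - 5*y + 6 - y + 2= -6*y - 12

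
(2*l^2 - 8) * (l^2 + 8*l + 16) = 2*l^4 + 16*l^3 + 24*l^2 - 64*l - 128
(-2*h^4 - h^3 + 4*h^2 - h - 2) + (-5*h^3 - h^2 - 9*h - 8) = -2*h^4 - 6*h^3 + 3*h^2 - 10*h - 10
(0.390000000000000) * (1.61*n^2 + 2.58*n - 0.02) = 0.6279*n^2 + 1.0062*n - 0.0078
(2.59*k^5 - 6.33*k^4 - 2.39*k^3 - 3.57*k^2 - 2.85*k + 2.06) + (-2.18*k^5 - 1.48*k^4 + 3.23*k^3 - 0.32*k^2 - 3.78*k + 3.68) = 0.41*k^5 - 7.81*k^4 + 0.84*k^3 - 3.89*k^2 - 6.63*k + 5.74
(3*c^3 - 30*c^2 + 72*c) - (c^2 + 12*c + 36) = 3*c^3 - 31*c^2 + 60*c - 36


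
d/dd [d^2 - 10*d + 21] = 2*d - 10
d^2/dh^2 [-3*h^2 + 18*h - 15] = -6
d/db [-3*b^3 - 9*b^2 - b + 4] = -9*b^2 - 18*b - 1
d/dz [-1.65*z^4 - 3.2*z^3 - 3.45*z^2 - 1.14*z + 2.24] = -6.6*z^3 - 9.6*z^2 - 6.9*z - 1.14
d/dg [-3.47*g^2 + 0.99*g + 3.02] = 0.99 - 6.94*g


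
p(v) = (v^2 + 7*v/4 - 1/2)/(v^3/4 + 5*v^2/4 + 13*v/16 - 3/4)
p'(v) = (2*v + 7/4)/(v^3/4 + 5*v^2/4 + 13*v/16 - 3/4) + (-3*v^2/4 - 5*v/2 - 13/16)*(v^2 + 7*v/4 - 1/2)/(v^3/4 + 5*v^2/4 + 13*v/16 - 3/4)^2 = 8*(-8*v^4 - 28*v^3 - 32*v^2 - 8*v - 29)/(16*v^6 + 160*v^5 + 504*v^4 + 424*v^3 - 311*v^2 - 312*v + 144)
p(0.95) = 1.51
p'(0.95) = -1.61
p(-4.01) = -302.56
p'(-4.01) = -30222.35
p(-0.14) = 0.86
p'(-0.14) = -1.26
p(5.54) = 0.47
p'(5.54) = -0.06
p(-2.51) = 1.24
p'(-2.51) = -2.08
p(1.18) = 1.25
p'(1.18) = -0.81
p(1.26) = 1.19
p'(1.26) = -0.68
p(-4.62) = -5.15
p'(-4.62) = -7.94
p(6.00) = 0.45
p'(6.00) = -0.05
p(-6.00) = -1.71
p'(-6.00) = -0.80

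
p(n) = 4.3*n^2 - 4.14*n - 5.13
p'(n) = 8.6*n - 4.14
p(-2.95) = 44.50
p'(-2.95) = -29.51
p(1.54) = -1.31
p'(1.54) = 9.10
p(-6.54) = 205.86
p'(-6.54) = -60.38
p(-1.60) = 12.50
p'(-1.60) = -17.90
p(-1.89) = 18.05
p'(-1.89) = -20.39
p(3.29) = 27.79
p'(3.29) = 24.15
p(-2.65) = 36.04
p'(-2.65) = -26.93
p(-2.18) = 24.33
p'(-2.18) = -22.89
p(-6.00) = 174.51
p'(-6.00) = -55.74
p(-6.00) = 174.51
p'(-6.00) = -55.74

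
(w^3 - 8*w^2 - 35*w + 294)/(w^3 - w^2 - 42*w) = (w - 7)/w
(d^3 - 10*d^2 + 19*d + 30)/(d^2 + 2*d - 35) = (d^2 - 5*d - 6)/(d + 7)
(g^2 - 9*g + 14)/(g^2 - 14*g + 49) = (g - 2)/(g - 7)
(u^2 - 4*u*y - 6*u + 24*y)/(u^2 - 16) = (u^2 - 4*u*y - 6*u + 24*y)/(u^2 - 16)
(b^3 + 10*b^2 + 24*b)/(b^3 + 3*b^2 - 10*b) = (b^2 + 10*b + 24)/(b^2 + 3*b - 10)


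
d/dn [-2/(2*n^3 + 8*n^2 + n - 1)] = 2*(6*n^2 + 16*n + 1)/(2*n^3 + 8*n^2 + n - 1)^2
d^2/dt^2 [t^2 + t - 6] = 2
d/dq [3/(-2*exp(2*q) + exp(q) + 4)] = (12*exp(q) - 3)*exp(q)/(-2*exp(2*q) + exp(q) + 4)^2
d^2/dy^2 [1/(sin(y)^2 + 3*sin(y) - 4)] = (-35*sin(y) + sin(3*y) + 13*cos(2*y)/2 - 65/2)/((sin(y) - 1)^2*(sin(y) + 4)^3)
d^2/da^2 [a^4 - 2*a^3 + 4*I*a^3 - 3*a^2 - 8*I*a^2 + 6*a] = 12*a^2 + a*(-12 + 24*I) - 6 - 16*I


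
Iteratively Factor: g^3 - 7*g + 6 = (g + 3)*(g^2 - 3*g + 2) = (g - 2)*(g + 3)*(g - 1)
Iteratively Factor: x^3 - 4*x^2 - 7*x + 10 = (x - 1)*(x^2 - 3*x - 10) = (x - 1)*(x + 2)*(x - 5)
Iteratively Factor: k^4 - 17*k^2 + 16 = (k + 4)*(k^3 - 4*k^2 - k + 4) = (k + 1)*(k + 4)*(k^2 - 5*k + 4) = (k - 4)*(k + 1)*(k + 4)*(k - 1)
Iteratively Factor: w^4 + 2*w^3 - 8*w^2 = (w)*(w^3 + 2*w^2 - 8*w) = w*(w - 2)*(w^2 + 4*w) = w*(w - 2)*(w + 4)*(w)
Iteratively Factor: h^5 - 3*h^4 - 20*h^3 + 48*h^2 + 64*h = (h - 4)*(h^4 + h^3 - 16*h^2 - 16*h) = h*(h - 4)*(h^3 + h^2 - 16*h - 16) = h*(h - 4)*(h + 4)*(h^2 - 3*h - 4) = h*(h - 4)*(h + 1)*(h + 4)*(h - 4)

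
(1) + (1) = 2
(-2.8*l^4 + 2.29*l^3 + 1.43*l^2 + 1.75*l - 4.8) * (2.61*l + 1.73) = -7.308*l^5 + 1.1329*l^4 + 7.694*l^3 + 7.0414*l^2 - 9.5005*l - 8.304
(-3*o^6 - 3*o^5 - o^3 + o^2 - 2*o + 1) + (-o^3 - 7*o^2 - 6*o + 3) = -3*o^6 - 3*o^5 - 2*o^3 - 6*o^2 - 8*o + 4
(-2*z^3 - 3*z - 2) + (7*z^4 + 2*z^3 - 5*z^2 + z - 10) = 7*z^4 - 5*z^2 - 2*z - 12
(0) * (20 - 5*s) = 0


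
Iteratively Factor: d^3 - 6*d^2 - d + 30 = (d - 3)*(d^2 - 3*d - 10) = (d - 5)*(d - 3)*(d + 2)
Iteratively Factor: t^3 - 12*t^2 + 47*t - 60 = (t - 4)*(t^2 - 8*t + 15) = (t - 4)*(t - 3)*(t - 5)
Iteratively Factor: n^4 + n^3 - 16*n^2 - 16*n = (n - 4)*(n^3 + 5*n^2 + 4*n) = (n - 4)*(n + 1)*(n^2 + 4*n) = n*(n - 4)*(n + 1)*(n + 4)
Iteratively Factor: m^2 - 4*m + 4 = (m - 2)*(m - 2)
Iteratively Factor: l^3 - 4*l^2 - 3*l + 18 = (l + 2)*(l^2 - 6*l + 9) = (l - 3)*(l + 2)*(l - 3)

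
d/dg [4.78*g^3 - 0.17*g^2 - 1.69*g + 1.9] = 14.34*g^2 - 0.34*g - 1.69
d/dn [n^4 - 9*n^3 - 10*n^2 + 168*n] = 4*n^3 - 27*n^2 - 20*n + 168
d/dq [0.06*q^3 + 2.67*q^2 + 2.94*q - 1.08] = 0.18*q^2 + 5.34*q + 2.94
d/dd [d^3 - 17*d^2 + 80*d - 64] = 3*d^2 - 34*d + 80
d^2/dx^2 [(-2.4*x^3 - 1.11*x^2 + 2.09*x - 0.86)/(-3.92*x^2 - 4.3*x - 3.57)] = (-80.0729920000001*x^3 + 207.14232*x^2 + 445.993296*x + 100.19329)/(60.236288*x^6 + 198.22656*x^5 + 382.016544*x^4 + 440.56252*x^3 + 347.907924*x^2 + 164.40921*x + 45.499293)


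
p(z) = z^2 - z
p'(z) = 2*z - 1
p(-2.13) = 6.67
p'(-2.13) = -5.26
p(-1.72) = 4.68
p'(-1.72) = -4.44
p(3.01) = 6.05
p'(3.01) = 5.02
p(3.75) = 10.31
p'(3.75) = 6.50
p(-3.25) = 13.81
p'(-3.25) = -7.50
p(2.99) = 5.95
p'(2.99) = 4.98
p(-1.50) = 3.75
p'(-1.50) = -4.00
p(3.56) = 9.11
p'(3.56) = 6.12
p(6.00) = 30.00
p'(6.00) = 11.00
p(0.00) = 0.00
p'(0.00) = -1.00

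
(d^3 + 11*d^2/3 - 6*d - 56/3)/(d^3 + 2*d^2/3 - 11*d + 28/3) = (d + 2)/(d - 1)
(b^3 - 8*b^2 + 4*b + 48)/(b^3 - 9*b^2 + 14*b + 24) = (b + 2)/(b + 1)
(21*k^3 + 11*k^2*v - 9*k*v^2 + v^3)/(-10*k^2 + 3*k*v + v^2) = (21*k^3 + 11*k^2*v - 9*k*v^2 + v^3)/(-10*k^2 + 3*k*v + v^2)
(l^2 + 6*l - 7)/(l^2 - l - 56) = (l - 1)/(l - 8)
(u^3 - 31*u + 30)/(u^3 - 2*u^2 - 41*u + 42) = (u - 5)/(u - 7)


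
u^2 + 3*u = u*(u + 3)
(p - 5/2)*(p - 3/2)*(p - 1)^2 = p^4 - 6*p^3 + 51*p^2/4 - 23*p/2 + 15/4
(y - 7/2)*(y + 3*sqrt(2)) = y^2 - 7*y/2 + 3*sqrt(2)*y - 21*sqrt(2)/2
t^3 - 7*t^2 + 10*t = t*(t - 5)*(t - 2)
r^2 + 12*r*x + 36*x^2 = (r + 6*x)^2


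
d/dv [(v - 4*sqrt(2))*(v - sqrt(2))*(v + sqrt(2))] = 3*v^2 - 8*sqrt(2)*v - 2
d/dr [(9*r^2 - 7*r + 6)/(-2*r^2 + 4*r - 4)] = (11*r^2 - 24*r + 2)/(2*(r^4 - 4*r^3 + 8*r^2 - 8*r + 4))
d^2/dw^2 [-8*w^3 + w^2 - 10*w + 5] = 2 - 48*w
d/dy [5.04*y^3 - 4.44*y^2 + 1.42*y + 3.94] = 15.12*y^2 - 8.88*y + 1.42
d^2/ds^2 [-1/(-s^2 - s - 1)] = 2*(-s^2 - s + (2*s + 1)^2 - 1)/(s^2 + s + 1)^3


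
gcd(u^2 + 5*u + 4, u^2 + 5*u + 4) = u^2 + 5*u + 4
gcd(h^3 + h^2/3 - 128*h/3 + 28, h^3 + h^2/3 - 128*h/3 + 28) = h^3 + h^2/3 - 128*h/3 + 28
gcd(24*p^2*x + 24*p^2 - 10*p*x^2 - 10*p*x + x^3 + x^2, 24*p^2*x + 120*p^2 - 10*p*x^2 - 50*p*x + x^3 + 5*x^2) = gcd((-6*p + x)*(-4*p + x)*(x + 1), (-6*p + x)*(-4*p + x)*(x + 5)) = 24*p^2 - 10*p*x + x^2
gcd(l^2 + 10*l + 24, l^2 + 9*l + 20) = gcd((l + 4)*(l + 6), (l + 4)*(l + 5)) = l + 4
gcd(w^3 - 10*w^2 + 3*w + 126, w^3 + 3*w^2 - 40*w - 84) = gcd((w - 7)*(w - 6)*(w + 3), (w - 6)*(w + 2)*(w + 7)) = w - 6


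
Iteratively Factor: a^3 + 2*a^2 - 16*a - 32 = (a + 4)*(a^2 - 2*a - 8) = (a + 2)*(a + 4)*(a - 4)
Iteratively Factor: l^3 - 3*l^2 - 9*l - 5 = (l + 1)*(l^2 - 4*l - 5) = (l - 5)*(l + 1)*(l + 1)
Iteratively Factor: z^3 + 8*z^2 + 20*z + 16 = (z + 4)*(z^2 + 4*z + 4) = (z + 2)*(z + 4)*(z + 2)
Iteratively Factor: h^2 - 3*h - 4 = (h + 1)*(h - 4)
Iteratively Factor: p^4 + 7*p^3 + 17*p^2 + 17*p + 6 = (p + 3)*(p^3 + 4*p^2 + 5*p + 2) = (p + 2)*(p + 3)*(p^2 + 2*p + 1) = (p + 1)*(p + 2)*(p + 3)*(p + 1)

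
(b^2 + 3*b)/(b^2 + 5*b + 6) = b/(b + 2)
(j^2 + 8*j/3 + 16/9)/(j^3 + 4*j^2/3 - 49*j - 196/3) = (j + 4/3)/(j^2 - 49)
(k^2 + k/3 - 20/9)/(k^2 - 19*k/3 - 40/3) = (k - 4/3)/(k - 8)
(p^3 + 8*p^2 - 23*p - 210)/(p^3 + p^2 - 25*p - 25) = (p^2 + 13*p + 42)/(p^2 + 6*p + 5)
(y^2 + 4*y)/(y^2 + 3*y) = (y + 4)/(y + 3)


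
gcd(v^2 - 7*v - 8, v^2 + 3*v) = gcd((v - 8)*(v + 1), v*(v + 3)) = 1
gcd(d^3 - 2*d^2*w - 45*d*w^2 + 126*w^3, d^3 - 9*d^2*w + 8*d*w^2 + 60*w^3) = -d + 6*w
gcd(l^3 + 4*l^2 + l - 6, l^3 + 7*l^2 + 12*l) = l + 3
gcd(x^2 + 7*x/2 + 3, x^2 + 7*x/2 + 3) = x^2 + 7*x/2 + 3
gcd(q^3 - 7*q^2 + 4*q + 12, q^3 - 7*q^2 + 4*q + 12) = q^3 - 7*q^2 + 4*q + 12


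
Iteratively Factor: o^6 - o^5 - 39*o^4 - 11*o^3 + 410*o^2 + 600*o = (o)*(o^5 - o^4 - 39*o^3 - 11*o^2 + 410*o + 600) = o*(o - 5)*(o^4 + 4*o^3 - 19*o^2 - 106*o - 120) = o*(o - 5)^2*(o^3 + 9*o^2 + 26*o + 24) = o*(o - 5)^2*(o + 4)*(o^2 + 5*o + 6) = o*(o - 5)^2*(o + 3)*(o + 4)*(o + 2)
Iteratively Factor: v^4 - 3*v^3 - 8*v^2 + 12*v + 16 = (v + 1)*(v^3 - 4*v^2 - 4*v + 16) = (v + 1)*(v + 2)*(v^2 - 6*v + 8) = (v - 4)*(v + 1)*(v + 2)*(v - 2)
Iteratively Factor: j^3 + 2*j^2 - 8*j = (j - 2)*(j^2 + 4*j) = j*(j - 2)*(j + 4)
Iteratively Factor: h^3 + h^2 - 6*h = (h)*(h^2 + h - 6) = h*(h + 3)*(h - 2)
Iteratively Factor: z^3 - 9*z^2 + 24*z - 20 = (z - 2)*(z^2 - 7*z + 10) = (z - 2)^2*(z - 5)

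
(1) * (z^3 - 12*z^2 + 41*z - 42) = z^3 - 12*z^2 + 41*z - 42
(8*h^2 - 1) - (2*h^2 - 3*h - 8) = 6*h^2 + 3*h + 7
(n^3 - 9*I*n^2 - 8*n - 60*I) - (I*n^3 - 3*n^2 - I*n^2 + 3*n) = n^3 - I*n^3 + 3*n^2 - 8*I*n^2 - 11*n - 60*I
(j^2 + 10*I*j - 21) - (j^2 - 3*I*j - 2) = 13*I*j - 19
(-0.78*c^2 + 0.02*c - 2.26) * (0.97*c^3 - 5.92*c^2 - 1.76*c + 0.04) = -0.7566*c^5 + 4.637*c^4 - 0.9378*c^3 + 13.3128*c^2 + 3.9784*c - 0.0904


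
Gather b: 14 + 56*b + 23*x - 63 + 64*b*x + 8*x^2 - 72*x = b*(64*x + 56) + 8*x^2 - 49*x - 49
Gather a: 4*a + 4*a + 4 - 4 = 8*a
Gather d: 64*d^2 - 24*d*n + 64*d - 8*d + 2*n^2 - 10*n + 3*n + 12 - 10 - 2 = 64*d^2 + d*(56 - 24*n) + 2*n^2 - 7*n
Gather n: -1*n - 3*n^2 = -3*n^2 - n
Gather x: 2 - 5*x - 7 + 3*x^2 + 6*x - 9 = 3*x^2 + x - 14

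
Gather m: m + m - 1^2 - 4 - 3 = 2*m - 8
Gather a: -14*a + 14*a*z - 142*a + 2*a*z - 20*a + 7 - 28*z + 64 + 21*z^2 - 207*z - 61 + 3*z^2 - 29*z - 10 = a*(16*z - 176) + 24*z^2 - 264*z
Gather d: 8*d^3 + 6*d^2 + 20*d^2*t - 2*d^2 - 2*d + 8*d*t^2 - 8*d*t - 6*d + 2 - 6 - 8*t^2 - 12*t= 8*d^3 + d^2*(20*t + 4) + d*(8*t^2 - 8*t - 8) - 8*t^2 - 12*t - 4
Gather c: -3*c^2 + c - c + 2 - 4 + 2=-3*c^2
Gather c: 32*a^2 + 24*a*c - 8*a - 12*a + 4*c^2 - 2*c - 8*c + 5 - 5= 32*a^2 - 20*a + 4*c^2 + c*(24*a - 10)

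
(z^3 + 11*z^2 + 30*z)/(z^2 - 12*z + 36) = z*(z^2 + 11*z + 30)/(z^2 - 12*z + 36)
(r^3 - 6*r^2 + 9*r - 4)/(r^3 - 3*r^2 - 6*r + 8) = (r - 1)/(r + 2)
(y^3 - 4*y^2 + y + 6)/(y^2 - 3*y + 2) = (y^2 - 2*y - 3)/(y - 1)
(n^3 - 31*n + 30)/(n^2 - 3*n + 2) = (n^2 + n - 30)/(n - 2)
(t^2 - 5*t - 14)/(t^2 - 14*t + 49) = (t + 2)/(t - 7)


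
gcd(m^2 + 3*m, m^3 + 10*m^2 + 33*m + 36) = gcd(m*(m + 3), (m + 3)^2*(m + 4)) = m + 3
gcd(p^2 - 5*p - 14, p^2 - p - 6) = p + 2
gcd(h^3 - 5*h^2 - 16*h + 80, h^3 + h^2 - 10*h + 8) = h + 4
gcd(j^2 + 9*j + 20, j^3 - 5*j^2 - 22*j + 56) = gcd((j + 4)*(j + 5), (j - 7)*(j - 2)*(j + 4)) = j + 4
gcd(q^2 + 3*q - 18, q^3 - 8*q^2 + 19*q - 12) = q - 3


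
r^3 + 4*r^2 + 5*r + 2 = (r + 1)^2*(r + 2)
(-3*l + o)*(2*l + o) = -6*l^2 - l*o + o^2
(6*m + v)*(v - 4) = 6*m*v - 24*m + v^2 - 4*v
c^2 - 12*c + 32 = (c - 8)*(c - 4)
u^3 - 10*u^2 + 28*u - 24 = (u - 6)*(u - 2)^2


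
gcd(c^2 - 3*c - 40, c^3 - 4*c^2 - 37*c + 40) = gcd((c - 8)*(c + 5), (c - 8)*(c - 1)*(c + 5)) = c^2 - 3*c - 40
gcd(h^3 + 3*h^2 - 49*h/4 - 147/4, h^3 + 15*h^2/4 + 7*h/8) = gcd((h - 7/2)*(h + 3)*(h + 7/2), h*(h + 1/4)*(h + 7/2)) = h + 7/2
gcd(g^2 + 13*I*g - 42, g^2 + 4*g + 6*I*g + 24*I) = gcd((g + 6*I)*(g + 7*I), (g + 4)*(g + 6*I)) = g + 6*I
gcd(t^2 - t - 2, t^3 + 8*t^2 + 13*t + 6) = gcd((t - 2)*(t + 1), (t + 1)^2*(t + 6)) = t + 1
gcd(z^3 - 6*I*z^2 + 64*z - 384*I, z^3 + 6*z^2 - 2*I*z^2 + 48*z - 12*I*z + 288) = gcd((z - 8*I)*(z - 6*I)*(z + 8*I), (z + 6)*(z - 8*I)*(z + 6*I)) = z - 8*I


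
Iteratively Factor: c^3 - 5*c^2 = (c - 5)*(c^2) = c*(c - 5)*(c)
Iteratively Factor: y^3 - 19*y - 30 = (y + 2)*(y^2 - 2*y - 15) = (y + 2)*(y + 3)*(y - 5)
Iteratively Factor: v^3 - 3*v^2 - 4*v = (v + 1)*(v^2 - 4*v) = (v - 4)*(v + 1)*(v)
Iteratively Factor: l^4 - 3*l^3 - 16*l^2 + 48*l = (l - 4)*(l^3 + l^2 - 12*l) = (l - 4)*(l - 3)*(l^2 + 4*l) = (l - 4)*(l - 3)*(l + 4)*(l)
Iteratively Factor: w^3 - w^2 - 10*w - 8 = (w + 2)*(w^2 - 3*w - 4) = (w + 1)*(w + 2)*(w - 4)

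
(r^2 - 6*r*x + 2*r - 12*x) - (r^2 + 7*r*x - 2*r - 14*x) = -13*r*x + 4*r + 2*x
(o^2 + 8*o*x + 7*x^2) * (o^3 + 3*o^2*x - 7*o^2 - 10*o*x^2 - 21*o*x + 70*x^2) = o^5 + 11*o^4*x - 7*o^4 + 21*o^3*x^2 - 77*o^3*x - 59*o^2*x^3 - 147*o^2*x^2 - 70*o*x^4 + 413*o*x^3 + 490*x^4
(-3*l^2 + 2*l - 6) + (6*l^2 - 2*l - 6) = 3*l^2 - 12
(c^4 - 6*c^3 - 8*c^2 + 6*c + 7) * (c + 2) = c^5 - 4*c^4 - 20*c^3 - 10*c^2 + 19*c + 14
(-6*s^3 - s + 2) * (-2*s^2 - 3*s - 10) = 12*s^5 + 18*s^4 + 62*s^3 - s^2 + 4*s - 20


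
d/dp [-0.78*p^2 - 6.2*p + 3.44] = -1.56*p - 6.2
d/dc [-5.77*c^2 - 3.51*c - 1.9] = -11.54*c - 3.51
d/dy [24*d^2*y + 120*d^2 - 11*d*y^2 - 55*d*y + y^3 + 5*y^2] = 24*d^2 - 22*d*y - 55*d + 3*y^2 + 10*y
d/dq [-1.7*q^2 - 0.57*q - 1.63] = -3.4*q - 0.57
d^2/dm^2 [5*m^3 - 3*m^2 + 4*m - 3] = 30*m - 6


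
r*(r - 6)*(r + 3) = r^3 - 3*r^2 - 18*r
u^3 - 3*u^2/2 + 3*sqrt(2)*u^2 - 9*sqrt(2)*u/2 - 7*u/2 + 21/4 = (u - 3/2)*(u - sqrt(2)/2)*(u + 7*sqrt(2)/2)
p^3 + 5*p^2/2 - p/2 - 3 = (p - 1)*(p + 3/2)*(p + 2)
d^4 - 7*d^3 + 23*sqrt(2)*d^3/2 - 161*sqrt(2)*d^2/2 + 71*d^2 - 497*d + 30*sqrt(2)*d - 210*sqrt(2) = (d - 7)*(d + sqrt(2)/2)*(d + 5*sqrt(2))*(d + 6*sqrt(2))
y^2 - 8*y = y*(y - 8)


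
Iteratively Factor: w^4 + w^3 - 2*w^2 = (w)*(w^3 + w^2 - 2*w) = w*(w + 2)*(w^2 - w) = w^2*(w + 2)*(w - 1)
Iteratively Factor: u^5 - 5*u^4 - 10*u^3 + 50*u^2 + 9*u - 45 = (u + 1)*(u^4 - 6*u^3 - 4*u^2 + 54*u - 45) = (u - 5)*(u + 1)*(u^3 - u^2 - 9*u + 9) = (u - 5)*(u - 3)*(u + 1)*(u^2 + 2*u - 3) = (u - 5)*(u - 3)*(u - 1)*(u + 1)*(u + 3)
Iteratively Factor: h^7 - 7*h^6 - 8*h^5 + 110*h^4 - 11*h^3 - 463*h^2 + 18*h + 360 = (h - 5)*(h^6 - 2*h^5 - 18*h^4 + 20*h^3 + 89*h^2 - 18*h - 72) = (h - 5)*(h + 1)*(h^5 - 3*h^4 - 15*h^3 + 35*h^2 + 54*h - 72) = (h - 5)*(h - 1)*(h + 1)*(h^4 - 2*h^3 - 17*h^2 + 18*h + 72) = (h - 5)*(h - 3)*(h - 1)*(h + 1)*(h^3 + h^2 - 14*h - 24) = (h - 5)*(h - 4)*(h - 3)*(h - 1)*(h + 1)*(h^2 + 5*h + 6) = (h - 5)*(h - 4)*(h - 3)*(h - 1)*(h + 1)*(h + 2)*(h + 3)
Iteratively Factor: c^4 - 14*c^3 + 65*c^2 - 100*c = (c - 5)*(c^3 - 9*c^2 + 20*c) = c*(c - 5)*(c^2 - 9*c + 20) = c*(c - 5)^2*(c - 4)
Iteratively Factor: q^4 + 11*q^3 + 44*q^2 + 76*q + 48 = (q + 2)*(q^3 + 9*q^2 + 26*q + 24) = (q + 2)*(q + 4)*(q^2 + 5*q + 6) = (q + 2)^2*(q + 4)*(q + 3)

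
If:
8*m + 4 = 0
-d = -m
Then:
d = -1/2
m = -1/2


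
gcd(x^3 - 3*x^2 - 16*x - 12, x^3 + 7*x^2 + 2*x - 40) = 1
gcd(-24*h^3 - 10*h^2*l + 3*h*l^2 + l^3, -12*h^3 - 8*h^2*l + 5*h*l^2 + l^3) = 1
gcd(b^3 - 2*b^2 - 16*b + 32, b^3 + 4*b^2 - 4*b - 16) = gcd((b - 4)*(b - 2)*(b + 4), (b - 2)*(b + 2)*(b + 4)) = b^2 + 2*b - 8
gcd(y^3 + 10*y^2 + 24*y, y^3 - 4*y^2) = y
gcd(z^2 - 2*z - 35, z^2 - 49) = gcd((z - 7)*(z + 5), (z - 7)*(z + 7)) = z - 7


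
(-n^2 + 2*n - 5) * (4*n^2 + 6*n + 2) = -4*n^4 + 2*n^3 - 10*n^2 - 26*n - 10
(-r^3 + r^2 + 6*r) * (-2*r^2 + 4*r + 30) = 2*r^5 - 6*r^4 - 38*r^3 + 54*r^2 + 180*r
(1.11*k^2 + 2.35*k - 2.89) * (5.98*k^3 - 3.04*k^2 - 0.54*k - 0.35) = 6.6378*k^5 + 10.6786*k^4 - 25.0256*k^3 + 7.1281*k^2 + 0.7381*k + 1.0115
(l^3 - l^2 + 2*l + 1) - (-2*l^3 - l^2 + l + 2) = 3*l^3 + l - 1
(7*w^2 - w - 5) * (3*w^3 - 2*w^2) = 21*w^5 - 17*w^4 - 13*w^3 + 10*w^2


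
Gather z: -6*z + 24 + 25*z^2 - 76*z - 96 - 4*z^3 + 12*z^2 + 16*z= -4*z^3 + 37*z^2 - 66*z - 72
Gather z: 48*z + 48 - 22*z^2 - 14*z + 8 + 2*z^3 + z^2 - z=2*z^3 - 21*z^2 + 33*z + 56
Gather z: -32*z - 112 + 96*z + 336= 64*z + 224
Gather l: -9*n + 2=2 - 9*n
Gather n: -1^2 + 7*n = 7*n - 1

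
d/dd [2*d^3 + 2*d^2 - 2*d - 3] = 6*d^2 + 4*d - 2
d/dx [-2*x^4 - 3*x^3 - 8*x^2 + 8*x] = -8*x^3 - 9*x^2 - 16*x + 8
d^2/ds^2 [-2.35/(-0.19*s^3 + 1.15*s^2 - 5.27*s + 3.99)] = ((5.405 - 2.679*s)*(0.19*s^3 - 1.15*s^2 + 5.27*s - 3.99) + 2.35*(0.57*s^2 - 2.3*s + 5.27)*(1.14*s^2 - 4.6*s + 10.54))/(0.19*s^3 - 1.15*s^2 + 5.27*s - 3.99)^3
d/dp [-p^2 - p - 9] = -2*p - 1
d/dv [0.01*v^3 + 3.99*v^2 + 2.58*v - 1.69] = 0.03*v^2 + 7.98*v + 2.58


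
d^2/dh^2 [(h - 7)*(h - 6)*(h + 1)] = 6*h - 24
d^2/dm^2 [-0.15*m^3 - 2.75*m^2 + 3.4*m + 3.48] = -0.9*m - 5.5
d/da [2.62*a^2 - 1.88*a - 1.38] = 5.24*a - 1.88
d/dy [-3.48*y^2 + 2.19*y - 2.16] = 2.19 - 6.96*y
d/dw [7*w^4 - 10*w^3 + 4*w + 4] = 28*w^3 - 30*w^2 + 4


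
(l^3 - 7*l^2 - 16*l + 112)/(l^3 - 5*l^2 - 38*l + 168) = (l + 4)/(l + 6)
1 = 1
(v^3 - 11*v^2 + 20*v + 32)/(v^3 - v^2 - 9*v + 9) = (v^3 - 11*v^2 + 20*v + 32)/(v^3 - v^2 - 9*v + 9)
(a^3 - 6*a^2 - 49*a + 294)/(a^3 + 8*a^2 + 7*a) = (a^2 - 13*a + 42)/(a*(a + 1))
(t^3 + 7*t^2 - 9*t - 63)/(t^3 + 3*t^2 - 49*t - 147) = (t - 3)/(t - 7)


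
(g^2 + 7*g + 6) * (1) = g^2 + 7*g + 6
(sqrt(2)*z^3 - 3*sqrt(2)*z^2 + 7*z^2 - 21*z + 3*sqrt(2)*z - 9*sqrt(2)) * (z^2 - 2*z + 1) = sqrt(2)*z^5 - 5*sqrt(2)*z^4 + 7*z^4 - 35*z^3 + 10*sqrt(2)*z^3 - 18*sqrt(2)*z^2 + 49*z^2 - 21*z + 21*sqrt(2)*z - 9*sqrt(2)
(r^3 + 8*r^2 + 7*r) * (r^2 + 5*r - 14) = r^5 + 13*r^4 + 33*r^3 - 77*r^2 - 98*r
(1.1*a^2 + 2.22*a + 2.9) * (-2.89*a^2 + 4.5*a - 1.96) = -3.179*a^4 - 1.4658*a^3 - 0.547000000000001*a^2 + 8.6988*a - 5.684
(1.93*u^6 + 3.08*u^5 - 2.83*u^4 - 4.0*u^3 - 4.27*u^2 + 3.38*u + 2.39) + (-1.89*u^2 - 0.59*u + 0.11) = 1.93*u^6 + 3.08*u^5 - 2.83*u^4 - 4.0*u^3 - 6.16*u^2 + 2.79*u + 2.5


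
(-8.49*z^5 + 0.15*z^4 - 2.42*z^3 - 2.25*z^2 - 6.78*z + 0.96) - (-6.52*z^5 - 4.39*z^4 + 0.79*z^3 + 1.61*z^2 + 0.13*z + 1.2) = -1.97*z^5 + 4.54*z^4 - 3.21*z^3 - 3.86*z^2 - 6.91*z - 0.24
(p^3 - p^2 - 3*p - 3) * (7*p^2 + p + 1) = 7*p^5 - 6*p^4 - 21*p^3 - 25*p^2 - 6*p - 3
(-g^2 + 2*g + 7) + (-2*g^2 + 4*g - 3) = -3*g^2 + 6*g + 4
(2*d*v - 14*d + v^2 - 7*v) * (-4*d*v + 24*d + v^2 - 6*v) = -8*d^2*v^2 + 104*d^2*v - 336*d^2 - 2*d*v^3 + 26*d*v^2 - 84*d*v + v^4 - 13*v^3 + 42*v^2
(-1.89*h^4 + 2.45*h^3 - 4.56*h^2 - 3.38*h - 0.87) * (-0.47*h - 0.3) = 0.8883*h^5 - 0.5845*h^4 + 1.4082*h^3 + 2.9566*h^2 + 1.4229*h + 0.261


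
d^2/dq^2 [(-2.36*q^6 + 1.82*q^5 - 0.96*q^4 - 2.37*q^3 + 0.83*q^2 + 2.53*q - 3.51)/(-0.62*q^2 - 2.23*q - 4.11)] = (10.886208*q^8 + 93.690432*q^7 + 399.665184*q^6 + 854.121792*q^5 + 738.856836*q^4 - 462.250302*q^3 + 345.713058*q^2 + 308.004894*q + 35.356926)/(0.238328*q^6 + 2.571636*q^5 + 13.989246*q^4 + 45.184483*q^3 + 92.735163*q^2 + 113.008149*q + 69.426531)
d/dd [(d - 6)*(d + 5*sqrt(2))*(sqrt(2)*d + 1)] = 3*sqrt(2)*d^2 - 12*sqrt(2)*d + 22*d - 66 + 5*sqrt(2)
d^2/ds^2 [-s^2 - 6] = -2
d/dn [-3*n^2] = -6*n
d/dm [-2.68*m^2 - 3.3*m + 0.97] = -5.36*m - 3.3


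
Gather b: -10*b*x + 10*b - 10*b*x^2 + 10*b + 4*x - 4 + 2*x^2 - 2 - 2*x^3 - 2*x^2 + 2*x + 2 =b*(-10*x^2 - 10*x + 20) - 2*x^3 + 6*x - 4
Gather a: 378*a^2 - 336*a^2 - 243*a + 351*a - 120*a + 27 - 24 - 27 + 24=42*a^2 - 12*a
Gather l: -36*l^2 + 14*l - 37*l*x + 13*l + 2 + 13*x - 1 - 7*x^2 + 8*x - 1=-36*l^2 + l*(27 - 37*x) - 7*x^2 + 21*x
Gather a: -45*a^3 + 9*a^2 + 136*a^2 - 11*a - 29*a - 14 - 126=-45*a^3 + 145*a^2 - 40*a - 140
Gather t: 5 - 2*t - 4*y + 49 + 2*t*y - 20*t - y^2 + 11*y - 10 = t*(2*y - 22) - y^2 + 7*y + 44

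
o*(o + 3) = o^2 + 3*o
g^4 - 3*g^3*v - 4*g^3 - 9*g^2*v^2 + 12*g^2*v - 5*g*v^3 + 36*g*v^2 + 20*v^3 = (g - 4)*(g - 5*v)*(g + v)^2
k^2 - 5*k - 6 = (k - 6)*(k + 1)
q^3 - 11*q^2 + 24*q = q*(q - 8)*(q - 3)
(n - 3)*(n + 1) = n^2 - 2*n - 3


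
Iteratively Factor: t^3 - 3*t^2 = (t - 3)*(t^2) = t*(t - 3)*(t)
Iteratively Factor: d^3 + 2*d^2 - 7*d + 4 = (d + 4)*(d^2 - 2*d + 1) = (d - 1)*(d + 4)*(d - 1)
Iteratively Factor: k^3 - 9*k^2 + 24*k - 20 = (k - 5)*(k^2 - 4*k + 4) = (k - 5)*(k - 2)*(k - 2)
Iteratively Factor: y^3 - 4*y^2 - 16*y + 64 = (y - 4)*(y^2 - 16) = (y - 4)*(y + 4)*(y - 4)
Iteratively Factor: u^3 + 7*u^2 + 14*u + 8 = (u + 1)*(u^2 + 6*u + 8) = (u + 1)*(u + 4)*(u + 2)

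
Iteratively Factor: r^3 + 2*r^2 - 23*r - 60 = (r + 3)*(r^2 - r - 20) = (r - 5)*(r + 3)*(r + 4)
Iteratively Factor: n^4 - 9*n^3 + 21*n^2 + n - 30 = (n - 2)*(n^3 - 7*n^2 + 7*n + 15) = (n - 5)*(n - 2)*(n^2 - 2*n - 3) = (n - 5)*(n - 3)*(n - 2)*(n + 1)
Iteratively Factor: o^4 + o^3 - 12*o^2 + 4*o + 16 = (o + 4)*(o^3 - 3*o^2 + 4) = (o + 1)*(o + 4)*(o^2 - 4*o + 4) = (o - 2)*(o + 1)*(o + 4)*(o - 2)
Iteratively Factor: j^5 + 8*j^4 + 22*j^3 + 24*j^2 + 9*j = (j + 1)*(j^4 + 7*j^3 + 15*j^2 + 9*j) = j*(j + 1)*(j^3 + 7*j^2 + 15*j + 9) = j*(j + 1)*(j + 3)*(j^2 + 4*j + 3) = j*(j + 1)^2*(j + 3)*(j + 3)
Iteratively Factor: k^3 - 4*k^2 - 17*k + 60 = (k - 3)*(k^2 - k - 20) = (k - 3)*(k + 4)*(k - 5)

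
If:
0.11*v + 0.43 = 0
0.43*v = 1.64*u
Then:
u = -1.02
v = -3.91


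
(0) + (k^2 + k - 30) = k^2 + k - 30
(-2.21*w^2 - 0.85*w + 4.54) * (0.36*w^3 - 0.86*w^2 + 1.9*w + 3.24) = -0.7956*w^5 + 1.5946*w^4 - 1.8336*w^3 - 12.6798*w^2 + 5.872*w + 14.7096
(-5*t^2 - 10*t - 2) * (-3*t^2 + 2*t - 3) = 15*t^4 + 20*t^3 + t^2 + 26*t + 6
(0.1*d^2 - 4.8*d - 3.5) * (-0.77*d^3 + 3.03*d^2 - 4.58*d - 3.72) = -0.077*d^5 + 3.999*d^4 - 12.307*d^3 + 11.007*d^2 + 33.886*d + 13.02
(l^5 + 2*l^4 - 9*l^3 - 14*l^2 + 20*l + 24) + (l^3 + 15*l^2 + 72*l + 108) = l^5 + 2*l^4 - 8*l^3 + l^2 + 92*l + 132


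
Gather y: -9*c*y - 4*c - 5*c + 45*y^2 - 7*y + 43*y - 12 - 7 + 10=-9*c + 45*y^2 + y*(36 - 9*c) - 9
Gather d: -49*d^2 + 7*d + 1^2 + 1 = -49*d^2 + 7*d + 2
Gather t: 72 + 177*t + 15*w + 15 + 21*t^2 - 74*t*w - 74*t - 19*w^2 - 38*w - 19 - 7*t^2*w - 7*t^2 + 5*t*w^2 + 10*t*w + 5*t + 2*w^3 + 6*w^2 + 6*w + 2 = t^2*(14 - 7*w) + t*(5*w^2 - 64*w + 108) + 2*w^3 - 13*w^2 - 17*w + 70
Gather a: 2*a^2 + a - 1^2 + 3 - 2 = 2*a^2 + a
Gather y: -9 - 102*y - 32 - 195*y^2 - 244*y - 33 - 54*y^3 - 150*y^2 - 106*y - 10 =-54*y^3 - 345*y^2 - 452*y - 84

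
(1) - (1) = 0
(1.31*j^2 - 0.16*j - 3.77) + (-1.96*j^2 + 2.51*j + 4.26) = -0.65*j^2 + 2.35*j + 0.49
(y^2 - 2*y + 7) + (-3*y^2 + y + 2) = -2*y^2 - y + 9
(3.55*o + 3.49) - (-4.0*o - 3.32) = 7.55*o + 6.81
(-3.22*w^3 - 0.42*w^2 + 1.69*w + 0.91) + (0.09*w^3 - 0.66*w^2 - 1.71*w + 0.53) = -3.13*w^3 - 1.08*w^2 - 0.02*w + 1.44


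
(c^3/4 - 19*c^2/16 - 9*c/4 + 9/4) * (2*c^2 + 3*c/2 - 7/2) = c^5/2 - 2*c^4 - 229*c^3/32 + 169*c^2/32 + 45*c/4 - 63/8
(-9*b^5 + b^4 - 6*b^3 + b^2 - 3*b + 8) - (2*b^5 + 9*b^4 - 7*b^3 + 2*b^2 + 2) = -11*b^5 - 8*b^4 + b^3 - b^2 - 3*b + 6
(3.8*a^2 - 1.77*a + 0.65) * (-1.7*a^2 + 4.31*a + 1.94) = -6.46*a^4 + 19.387*a^3 - 1.3617*a^2 - 0.6323*a + 1.261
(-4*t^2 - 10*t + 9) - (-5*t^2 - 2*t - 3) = t^2 - 8*t + 12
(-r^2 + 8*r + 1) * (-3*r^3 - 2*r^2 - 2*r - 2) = 3*r^5 - 22*r^4 - 17*r^3 - 16*r^2 - 18*r - 2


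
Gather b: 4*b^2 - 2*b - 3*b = 4*b^2 - 5*b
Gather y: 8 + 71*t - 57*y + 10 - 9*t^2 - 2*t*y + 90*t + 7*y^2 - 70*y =-9*t^2 + 161*t + 7*y^2 + y*(-2*t - 127) + 18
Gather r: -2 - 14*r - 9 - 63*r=-77*r - 11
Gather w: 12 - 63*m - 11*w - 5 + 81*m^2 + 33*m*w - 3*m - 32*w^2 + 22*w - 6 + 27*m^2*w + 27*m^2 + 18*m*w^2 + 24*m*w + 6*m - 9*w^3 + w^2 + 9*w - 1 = 108*m^2 - 60*m - 9*w^3 + w^2*(18*m - 31) + w*(27*m^2 + 57*m + 20)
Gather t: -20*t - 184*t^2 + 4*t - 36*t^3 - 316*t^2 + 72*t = -36*t^3 - 500*t^2 + 56*t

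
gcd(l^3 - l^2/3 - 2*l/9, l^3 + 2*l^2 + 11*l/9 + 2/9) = l + 1/3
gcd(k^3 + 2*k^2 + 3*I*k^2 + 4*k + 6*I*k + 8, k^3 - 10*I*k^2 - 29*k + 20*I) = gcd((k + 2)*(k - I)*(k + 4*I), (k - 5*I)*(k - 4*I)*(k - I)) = k - I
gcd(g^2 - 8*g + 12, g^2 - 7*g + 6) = g - 6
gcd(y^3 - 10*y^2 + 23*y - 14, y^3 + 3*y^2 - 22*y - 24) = 1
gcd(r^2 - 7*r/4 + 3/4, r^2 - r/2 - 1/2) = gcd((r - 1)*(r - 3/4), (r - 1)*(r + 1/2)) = r - 1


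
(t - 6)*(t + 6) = t^2 - 36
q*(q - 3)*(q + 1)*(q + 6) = q^4 + 4*q^3 - 15*q^2 - 18*q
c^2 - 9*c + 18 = (c - 6)*(c - 3)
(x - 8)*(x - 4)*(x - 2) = x^3 - 14*x^2 + 56*x - 64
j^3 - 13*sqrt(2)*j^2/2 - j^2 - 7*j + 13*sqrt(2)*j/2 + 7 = (j - 1)*(j - 7*sqrt(2))*(j + sqrt(2)/2)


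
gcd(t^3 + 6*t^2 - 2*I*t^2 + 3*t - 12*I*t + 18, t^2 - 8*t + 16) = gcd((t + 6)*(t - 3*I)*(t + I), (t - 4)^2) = 1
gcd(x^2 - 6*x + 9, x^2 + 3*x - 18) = x - 3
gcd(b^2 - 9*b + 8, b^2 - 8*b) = b - 8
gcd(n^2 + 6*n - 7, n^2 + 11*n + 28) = n + 7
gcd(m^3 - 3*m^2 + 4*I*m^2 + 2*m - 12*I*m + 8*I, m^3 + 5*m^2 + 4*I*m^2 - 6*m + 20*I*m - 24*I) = m^2 + m*(-1 + 4*I) - 4*I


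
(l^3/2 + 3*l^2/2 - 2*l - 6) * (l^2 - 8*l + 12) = l^5/2 - 5*l^4/2 - 8*l^3 + 28*l^2 + 24*l - 72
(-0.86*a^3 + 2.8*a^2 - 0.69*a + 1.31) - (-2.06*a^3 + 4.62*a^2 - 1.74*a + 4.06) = 1.2*a^3 - 1.82*a^2 + 1.05*a - 2.75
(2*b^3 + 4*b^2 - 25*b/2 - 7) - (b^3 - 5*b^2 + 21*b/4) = b^3 + 9*b^2 - 71*b/4 - 7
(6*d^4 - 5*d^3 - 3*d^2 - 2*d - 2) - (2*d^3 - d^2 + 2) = 6*d^4 - 7*d^3 - 2*d^2 - 2*d - 4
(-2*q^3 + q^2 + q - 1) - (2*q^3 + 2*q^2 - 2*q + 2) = -4*q^3 - q^2 + 3*q - 3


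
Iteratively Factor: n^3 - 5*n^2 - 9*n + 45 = (n - 5)*(n^2 - 9) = (n - 5)*(n + 3)*(n - 3)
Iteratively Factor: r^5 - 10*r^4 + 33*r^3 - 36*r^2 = (r - 4)*(r^4 - 6*r^3 + 9*r^2) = r*(r - 4)*(r^3 - 6*r^2 + 9*r) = r*(r - 4)*(r - 3)*(r^2 - 3*r) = r*(r - 4)*(r - 3)^2*(r)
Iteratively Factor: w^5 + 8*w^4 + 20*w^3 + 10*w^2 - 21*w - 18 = (w + 3)*(w^4 + 5*w^3 + 5*w^2 - 5*w - 6) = (w + 3)^2*(w^3 + 2*w^2 - w - 2) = (w - 1)*(w + 3)^2*(w^2 + 3*w + 2) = (w - 1)*(w + 1)*(w + 3)^2*(w + 2)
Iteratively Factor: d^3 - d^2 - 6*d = (d + 2)*(d^2 - 3*d) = d*(d + 2)*(d - 3)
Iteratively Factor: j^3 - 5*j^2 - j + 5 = (j + 1)*(j^2 - 6*j + 5) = (j - 5)*(j + 1)*(j - 1)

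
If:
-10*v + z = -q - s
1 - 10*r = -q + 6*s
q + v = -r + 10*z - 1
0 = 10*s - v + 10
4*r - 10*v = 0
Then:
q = 8989/1861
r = 2150/1861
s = -1775/1861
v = 860/1861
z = 1386/1861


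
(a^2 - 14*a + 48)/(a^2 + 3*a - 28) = (a^2 - 14*a + 48)/(a^2 + 3*a - 28)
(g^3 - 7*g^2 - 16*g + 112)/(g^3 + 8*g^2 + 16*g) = (g^2 - 11*g + 28)/(g*(g + 4))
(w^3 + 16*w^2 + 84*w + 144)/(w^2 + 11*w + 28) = (w^2 + 12*w + 36)/(w + 7)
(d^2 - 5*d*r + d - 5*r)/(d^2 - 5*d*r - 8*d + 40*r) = (d + 1)/(d - 8)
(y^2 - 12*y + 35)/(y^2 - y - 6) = (-y^2 + 12*y - 35)/(-y^2 + y + 6)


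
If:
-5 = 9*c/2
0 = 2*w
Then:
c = -10/9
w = 0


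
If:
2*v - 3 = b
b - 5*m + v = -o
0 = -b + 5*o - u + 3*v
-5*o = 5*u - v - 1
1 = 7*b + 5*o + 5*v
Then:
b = -19/55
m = 93/1375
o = -177/275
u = 61/55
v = 73/55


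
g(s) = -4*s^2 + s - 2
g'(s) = 1 - 8*s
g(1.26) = -7.09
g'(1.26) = -9.08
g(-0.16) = -2.26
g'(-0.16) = 2.28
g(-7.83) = -255.07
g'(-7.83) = 63.64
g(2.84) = -31.42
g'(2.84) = -21.72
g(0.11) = -1.94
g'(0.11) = 0.12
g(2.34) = -21.56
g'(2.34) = -17.72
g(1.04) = -5.29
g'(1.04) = -7.32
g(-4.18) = -76.07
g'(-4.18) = 34.44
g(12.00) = -566.00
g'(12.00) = -95.00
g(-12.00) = -590.00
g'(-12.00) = 97.00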